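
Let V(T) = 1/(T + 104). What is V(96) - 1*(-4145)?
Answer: 829001/200 ≈ 4145.0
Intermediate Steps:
V(T) = 1/(104 + T)
V(96) - 1*(-4145) = 1/(104 + 96) - 1*(-4145) = 1/200 + 4145 = 829001/200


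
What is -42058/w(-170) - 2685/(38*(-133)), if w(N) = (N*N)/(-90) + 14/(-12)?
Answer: 3841676061/29318254 ≈ 131.03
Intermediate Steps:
w(N) = -7/6 - N**2/90 (w(N) = N**2*(-1/90) + 14*(-1/12) = -N**2/90 - 7/6 = -7/6 - N**2/90)
-42058/w(-170) - 2685/(38*(-133)) = -42058/(-7/6 - 1/90*(-170)**2) - 2685/(38*(-133)) = -42058/(-7/6 - 1/90*28900) - 2685/(-5054) = -42058/(-7/6 - 2890/9) - 2685*(-1/5054) = -42058/(-5801/18) + 2685/5054 = -42058*(-18/5801) + 2685/5054 = 757044/5801 + 2685/5054 = 3841676061/29318254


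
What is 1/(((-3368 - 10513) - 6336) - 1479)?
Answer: -1/21696 ≈ -4.6091e-5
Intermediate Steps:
1/(((-3368 - 10513) - 6336) - 1479) = 1/((-13881 - 6336) - 1479) = 1/(-20217 - 1479) = 1/(-21696) = -1/21696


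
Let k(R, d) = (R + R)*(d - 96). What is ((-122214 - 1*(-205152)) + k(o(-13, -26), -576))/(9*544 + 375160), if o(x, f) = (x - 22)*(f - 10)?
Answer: -805251/190028 ≈ -4.2375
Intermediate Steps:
o(x, f) = (-22 + x)*(-10 + f)
k(R, d) = 2*R*(-96 + d) (k(R, d) = (2*R)*(-96 + d) = 2*R*(-96 + d))
((-122214 - 1*(-205152)) + k(o(-13, -26), -576))/(9*544 + 375160) = ((-122214 - 1*(-205152)) + 2*(220 - 22*(-26) - 10*(-13) - 26*(-13))*(-96 - 576))/(9*544 + 375160) = ((-122214 + 205152) + 2*(220 + 572 + 130 + 338)*(-672))/(4896 + 375160) = (82938 + 2*1260*(-672))/380056 = (82938 - 1693440)*(1/380056) = -1610502*1/380056 = -805251/190028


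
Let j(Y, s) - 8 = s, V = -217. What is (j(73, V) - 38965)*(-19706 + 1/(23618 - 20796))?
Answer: 1089239553297/1411 ≈ 7.7196e+8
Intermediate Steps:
j(Y, s) = 8 + s
(j(73, V) - 38965)*(-19706 + 1/(23618 - 20796)) = ((8 - 217) - 38965)*(-19706 + 1/(23618 - 20796)) = (-209 - 38965)*(-19706 + 1/2822) = -39174*(-19706 + 1/2822) = -39174*(-55610331/2822) = 1089239553297/1411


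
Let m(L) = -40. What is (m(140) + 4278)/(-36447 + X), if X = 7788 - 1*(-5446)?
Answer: -4238/23213 ≈ -0.18257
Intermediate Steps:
X = 13234 (X = 7788 + 5446 = 13234)
(m(140) + 4278)/(-36447 + X) = (-40 + 4278)/(-36447 + 13234) = 4238/(-23213) = 4238*(-1/23213) = -4238/23213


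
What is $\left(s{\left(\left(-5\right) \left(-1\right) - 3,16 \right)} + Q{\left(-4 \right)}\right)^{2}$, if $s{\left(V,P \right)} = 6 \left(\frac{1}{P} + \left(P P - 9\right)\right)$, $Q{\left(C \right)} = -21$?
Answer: $\frac{136679481}{64} \approx 2.1356 \cdot 10^{6}$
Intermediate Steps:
$s{\left(V,P \right)} = -54 + \frac{6}{P} + 6 P^{2}$ ($s{\left(V,P \right)} = 6 \left(\frac{1}{P} + \left(P^{2} - 9\right)\right) = 6 \left(\frac{1}{P} + \left(-9 + P^{2}\right)\right) = 6 \left(-9 + \frac{1}{P} + P^{2}\right) = -54 + \frac{6}{P} + 6 P^{2}$)
$\left(s{\left(\left(-5\right) \left(-1\right) - 3,16 \right)} + Q{\left(-4 \right)}\right)^{2} = \left(\left(-54 + \frac{6}{16} + 6 \cdot 16^{2}\right) - 21\right)^{2} = \left(\left(-54 + 6 \cdot \frac{1}{16} + 6 \cdot 256\right) - 21\right)^{2} = \left(\left(-54 + \frac{3}{8} + 1536\right) - 21\right)^{2} = \left(\frac{11859}{8} - 21\right)^{2} = \left(\frac{11691}{8}\right)^{2} = \frac{136679481}{64}$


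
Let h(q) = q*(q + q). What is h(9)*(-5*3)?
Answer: -2430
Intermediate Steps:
h(q) = 2*q² (h(q) = q*(2*q) = 2*q²)
h(9)*(-5*3) = (2*9²)*(-5*3) = (2*81)*(-15) = 162*(-15) = -2430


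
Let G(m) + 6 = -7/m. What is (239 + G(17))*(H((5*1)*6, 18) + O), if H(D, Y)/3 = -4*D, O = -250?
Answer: -2411940/17 ≈ -1.4188e+5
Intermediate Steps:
G(m) = -6 - 7/m
H(D, Y) = -12*D (H(D, Y) = 3*(-4*D) = -12*D)
(239 + G(17))*(H((5*1)*6, 18) + O) = (239 + (-6 - 7/17))*(-12*5*1*6 - 250) = (239 + (-6 - 7*1/17))*(-60*6 - 250) = (239 + (-6 - 7/17))*(-12*30 - 250) = (239 - 109/17)*(-360 - 250) = (3954/17)*(-610) = -2411940/17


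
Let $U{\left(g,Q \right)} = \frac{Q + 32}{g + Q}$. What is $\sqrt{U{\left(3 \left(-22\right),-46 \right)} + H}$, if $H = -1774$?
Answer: $\frac{i \sqrt{28382}}{4} \approx 42.117 i$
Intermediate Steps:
$U{\left(g,Q \right)} = \frac{32 + Q}{Q + g}$
$\sqrt{U{\left(3 \left(-22\right),-46 \right)} + H} = \sqrt{\frac{32 - 46}{-46 + 3 \left(-22\right)} - 1774} = \sqrt{\frac{1}{-46 - 66} \left(-14\right) - 1774} = \sqrt{\frac{1}{-112} \left(-14\right) - 1774} = \sqrt{\left(- \frac{1}{112}\right) \left(-14\right) - 1774} = \sqrt{\frac{1}{8} - 1774} = \sqrt{- \frac{14191}{8}} = \frac{i \sqrt{28382}}{4}$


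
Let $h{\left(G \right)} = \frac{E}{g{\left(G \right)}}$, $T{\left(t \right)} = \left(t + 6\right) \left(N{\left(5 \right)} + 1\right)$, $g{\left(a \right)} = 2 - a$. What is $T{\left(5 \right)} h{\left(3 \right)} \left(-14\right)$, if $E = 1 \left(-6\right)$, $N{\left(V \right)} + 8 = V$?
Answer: $1848$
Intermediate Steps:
$N{\left(V \right)} = -8 + V$
$E = -6$
$T{\left(t \right)} = -12 - 2 t$ ($T{\left(t \right)} = \left(t + 6\right) \left(\left(-8 + 5\right) + 1\right) = \left(6 + t\right) \left(-3 + 1\right) = \left(6 + t\right) \left(-2\right) = -12 - 2 t$)
$h{\left(G \right)} = - \frac{6}{2 - G}$
$T{\left(5 \right)} h{\left(3 \right)} \left(-14\right) = \left(-12 - 10\right) \frac{6}{-2 + 3} \left(-14\right) = \left(-12 - 10\right) \frac{6}{1} \left(-14\right) = - 22 \cdot 6 \cdot 1 \left(-14\right) = \left(-22\right) 6 \left(-14\right) = \left(-132\right) \left(-14\right) = 1848$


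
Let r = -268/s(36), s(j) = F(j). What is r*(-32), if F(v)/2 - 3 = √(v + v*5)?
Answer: -4288/69 + 8576*√6/69 ≈ 242.30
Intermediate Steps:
F(v) = 6 + 2*√6*√v (F(v) = 6 + 2*√(v + v*5) = 6 + 2*√(v + 5*v) = 6 + 2*√(6*v) = 6 + 2*(√6*√v) = 6 + 2*√6*√v)
s(j) = 6 + 2*√6*√j
r = -268/(6 + 12*√6) (r = -268/(6 + 2*√6*√36) = -268/(6 + 2*√6*6) = -268/(6 + 12*√6) ≈ -7.5719)
r*(-32) = (134/69 - 268*√6/69)*(-32) = -4288/69 + 8576*√6/69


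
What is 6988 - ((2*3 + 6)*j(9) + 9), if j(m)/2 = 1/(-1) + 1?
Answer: 6979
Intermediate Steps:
j(m) = 0 (j(m) = 2*(1/(-1) + 1) = 2*(1*(-1) + 1) = 2*(-1 + 1) = 2*0 = 0)
6988 - ((2*3 + 6)*j(9) + 9) = 6988 - ((2*3 + 6)*0 + 9) = 6988 - ((6 + 6)*0 + 9) = 6988 - (12*0 + 9) = 6988 - (0 + 9) = 6988 - 1*9 = 6988 - 9 = 6979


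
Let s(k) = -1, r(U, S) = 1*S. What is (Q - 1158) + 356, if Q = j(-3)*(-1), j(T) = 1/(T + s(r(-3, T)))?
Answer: -3207/4 ≈ -801.75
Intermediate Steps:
r(U, S) = S
j(T) = 1/(-1 + T) (j(T) = 1/(T - 1) = 1/(-1 + T))
Q = ¼ (Q = -1/(-1 - 3) = -1/(-4) = -¼*(-1) = ¼ ≈ 0.25000)
(Q - 1158) + 356 = (¼ - 1158) + 356 = -4631/4 + 356 = -3207/4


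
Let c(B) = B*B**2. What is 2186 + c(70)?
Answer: 345186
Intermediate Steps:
c(B) = B**3
2186 + c(70) = 2186 + 70**3 = 2186 + 343000 = 345186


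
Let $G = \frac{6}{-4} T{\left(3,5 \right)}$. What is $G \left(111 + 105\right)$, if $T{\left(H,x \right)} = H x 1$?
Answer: $-4860$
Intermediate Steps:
$T{\left(H,x \right)} = H x$
$G = - \frac{45}{2}$ ($G = \frac{6}{-4} \cdot 3 \cdot 5 = 6 \left(- \frac{1}{4}\right) 15 = \left(- \frac{3}{2}\right) 15 = - \frac{45}{2} \approx -22.5$)
$G \left(111 + 105\right) = - \frac{45 \left(111 + 105\right)}{2} = \left(- \frac{45}{2}\right) 216 = -4860$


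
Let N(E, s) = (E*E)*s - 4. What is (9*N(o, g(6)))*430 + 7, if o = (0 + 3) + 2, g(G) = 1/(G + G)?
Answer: -14821/2 ≈ -7410.5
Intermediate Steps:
g(G) = 1/(2*G)
o = 5 (o = 3 + 2 = 5)
N(E, s) = -4 + s*E² (N(E, s) = E²*s - 4 = s*E² - 4 = -4 + s*E²)
(9*N(o, g(6)))*430 + 7 = (9*(-4 + ((½)/6)*5²))*430 + 7 = (9*(-4 + ((½)*(⅙))*25))*430 + 7 = (9*(-4 + (1/12)*25))*430 + 7 = (9*(-4 + 25/12))*430 + 7 = (9*(-23/12))*430 + 7 = -69/4*430 + 7 = -14835/2 + 7 = -14821/2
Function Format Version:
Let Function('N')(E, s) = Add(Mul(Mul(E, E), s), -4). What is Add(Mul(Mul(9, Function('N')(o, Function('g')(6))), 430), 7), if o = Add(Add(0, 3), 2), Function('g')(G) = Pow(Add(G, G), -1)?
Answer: Rational(-14821, 2) ≈ -7410.5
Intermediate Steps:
Function('g')(G) = Mul(Rational(1, 2), Pow(G, -1)) (Function('g')(G) = Pow(Mul(2, G), -1) = Mul(Rational(1, 2), Pow(G, -1)))
o = 5 (o = Add(3, 2) = 5)
Function('N')(E, s) = Add(-4, Mul(s, Pow(E, 2))) (Function('N')(E, s) = Add(Mul(Pow(E, 2), s), -4) = Add(Mul(s, Pow(E, 2)), -4) = Add(-4, Mul(s, Pow(E, 2))))
Add(Mul(Mul(9, Function('N')(o, Function('g')(6))), 430), 7) = Add(Mul(Mul(9, Add(-4, Mul(Mul(Rational(1, 2), Pow(6, -1)), Pow(5, 2)))), 430), 7) = Add(Mul(Mul(9, Add(-4, Mul(Mul(Rational(1, 2), Rational(1, 6)), 25))), 430), 7) = Add(Mul(Mul(9, Add(-4, Mul(Rational(1, 12), 25))), 430), 7) = Add(Mul(Mul(9, Add(-4, Rational(25, 12))), 430), 7) = Add(Mul(Mul(9, Rational(-23, 12)), 430), 7) = Add(Mul(Rational(-69, 4), 430), 7) = Add(Rational(-14835, 2), 7) = Rational(-14821, 2)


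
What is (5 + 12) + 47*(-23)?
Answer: -1064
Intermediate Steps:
(5 + 12) + 47*(-23) = 17 - 1081 = -1064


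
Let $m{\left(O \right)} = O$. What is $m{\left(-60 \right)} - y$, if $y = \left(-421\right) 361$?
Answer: $151921$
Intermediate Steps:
$y = -151981$
$m{\left(-60 \right)} - y = -60 - -151981 = -60 + 151981 = 151921$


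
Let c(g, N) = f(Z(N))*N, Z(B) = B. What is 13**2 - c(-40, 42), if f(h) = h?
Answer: -1595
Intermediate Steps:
c(g, N) = N**2 (c(g, N) = N*N = N**2)
13**2 - c(-40, 42) = 13**2 - 1*42**2 = 169 - 1*1764 = 169 - 1764 = -1595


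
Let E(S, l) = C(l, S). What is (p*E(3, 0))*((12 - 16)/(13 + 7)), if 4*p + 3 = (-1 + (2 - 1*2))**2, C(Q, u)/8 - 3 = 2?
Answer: 4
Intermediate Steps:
C(Q, u) = 40 (C(Q, u) = 24 + 8*2 = 24 + 16 = 40)
E(S, l) = 40
p = -1/2 (p = -3/4 + (-1 + (2 - 1*2))**2/4 = -3/4 + (-1 + (2 - 2))**2/4 = -3/4 + (-1 + 0)**2/4 = -3/4 + (1/4)*(-1)**2 = -3/4 + (1/4)*1 = -3/4 + 1/4 = -1/2 ≈ -0.50000)
(p*E(3, 0))*((12 - 16)/(13 + 7)) = (-1/2*40)*((12 - 16)/(13 + 7)) = -(-80)/20 = -20*(-1/5) = 4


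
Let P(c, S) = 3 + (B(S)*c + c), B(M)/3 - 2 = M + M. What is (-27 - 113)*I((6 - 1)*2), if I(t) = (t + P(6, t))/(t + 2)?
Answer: -14525/3 ≈ -4841.7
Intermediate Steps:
B(M) = 6 + 6*M (B(M) = 6 + 3*(M + M) = 6 + 3*(2*M) = 6 + 6*M)
P(c, S) = 3 + c + c*(6 + 6*S) (P(c, S) = 3 + ((6 + 6*S)*c + c) = 3 + (c*(6 + 6*S) + c) = 3 + (c + c*(6 + 6*S)) = 3 + c + c*(6 + 6*S))
I(t) = (45 + 37*t)/(2 + t) (I(t) = (t + (3 + 6 + 6*6*(1 + t)))/(t + 2) = (t + (3 + 6 + (36 + 36*t)))/(2 + t) = (t + (45 + 36*t))/(2 + t) = (45 + 37*t)/(2 + t))
(-27 - 113)*I((6 - 1)*2) = (-27 - 113)*((45 + 37*((6 - 1)*2))/(2 + (6 - 1)*2)) = -140*(45 + 37*(5*2))/(2 + 5*2) = -140*(45 + 37*10)/(2 + 10) = -140*(45 + 370)/12 = -35*415/3 = -140*415/12 = -14525/3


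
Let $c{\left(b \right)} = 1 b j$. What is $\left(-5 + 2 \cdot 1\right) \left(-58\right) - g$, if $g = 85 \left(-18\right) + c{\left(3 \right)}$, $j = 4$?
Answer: $1692$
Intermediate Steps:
$c{\left(b \right)} = 4 b$ ($c{\left(b \right)} = 1 b 4 = b 4 = 4 b$)
$g = -1518$ ($g = 85 \left(-18\right) + 4 \cdot 3 = -1530 + 12 = -1518$)
$\left(-5 + 2 \cdot 1\right) \left(-58\right) - g = \left(-5 + 2 \cdot 1\right) \left(-58\right) - -1518 = \left(-5 + 2\right) \left(-58\right) + 1518 = \left(-3\right) \left(-58\right) + 1518 = 174 + 1518 = 1692$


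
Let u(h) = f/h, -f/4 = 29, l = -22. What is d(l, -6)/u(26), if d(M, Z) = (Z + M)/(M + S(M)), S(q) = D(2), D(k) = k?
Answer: -91/290 ≈ -0.31379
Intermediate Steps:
S(q) = 2
f = -116 (f = -4*29 = -116)
d(M, Z) = (M + Z)/(2 + M) (d(M, Z) = (Z + M)/(M + 2) = (M + Z)/(2 + M))
u(h) = -116/h
d(l, -6)/u(26) = ((-22 - 6)/(2 - 22))/((-116/26)) = (-28/(-20))/((-116*1/26)) = (-1/20*(-28))/(-58/13) = (7/5)*(-13/58) = -91/290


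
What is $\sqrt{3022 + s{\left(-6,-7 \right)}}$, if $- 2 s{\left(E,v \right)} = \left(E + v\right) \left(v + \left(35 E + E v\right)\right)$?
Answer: $\frac{\sqrt{7538}}{2} \approx 43.411$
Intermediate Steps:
$s{\left(E,v \right)} = - \frac{\left(E + v\right) \left(v + 35 E + E v\right)}{2}$ ($s{\left(E,v \right)} = - \frac{\left(E + v\right) \left(v + \left(35 E + E v\right)\right)}{2} = - \frac{\left(E + v\right) \left(v + 35 E + E v\right)}{2}$)
$\sqrt{3022 + s{\left(-6,-7 \right)}} = \sqrt{3022 - \left(504 + 756 - \frac{245}{2}\right)} = \sqrt{3022 - \left(\frac{2821}{2} - 147 - 126\right)} = \sqrt{3022 - \frac{2275}{2}} = \sqrt{\frac{3769}{2}} = \frac{\sqrt{7538}}{2}$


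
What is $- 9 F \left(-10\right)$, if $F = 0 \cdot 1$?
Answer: $0$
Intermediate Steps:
$F = 0$
$- 9 F \left(-10\right) = \left(-9\right) 0 \left(-10\right) = 0 \left(-10\right) = 0$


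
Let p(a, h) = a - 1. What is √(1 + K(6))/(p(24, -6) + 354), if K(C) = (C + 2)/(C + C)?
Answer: √15/1131 ≈ 0.0034244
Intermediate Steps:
p(a, h) = -1 + a
K(C) = (2 + C)/(2*C) (K(C) = (2 + C)/((2*C)) = (2 + C)*(1/(2*C)) = (2 + C)/(2*C))
√(1 + K(6))/(p(24, -6) + 354) = √(1 + (½)*(2 + 6)/6)/((-1 + 24) + 354) = √(1 + (½)*(⅙)*8)/(23 + 354) = √(1 + ⅔)/377 = √(5/3)/377 = (√15/3)/377 = √15/1131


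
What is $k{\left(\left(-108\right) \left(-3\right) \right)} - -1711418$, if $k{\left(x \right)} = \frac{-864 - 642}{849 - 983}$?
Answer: $\frac{114665759}{67} \approx 1.7114 \cdot 10^{6}$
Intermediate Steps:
$k{\left(x \right)} = \frac{753}{67}$ ($k{\left(x \right)} = - \frac{1506}{-134} = \left(-1506\right) \left(- \frac{1}{134}\right) = \frac{753}{67}$)
$k{\left(\left(-108\right) \left(-3\right) \right)} - -1711418 = \frac{753}{67} - -1711418 = \frac{753}{67} + 1711418 = \frac{114665759}{67}$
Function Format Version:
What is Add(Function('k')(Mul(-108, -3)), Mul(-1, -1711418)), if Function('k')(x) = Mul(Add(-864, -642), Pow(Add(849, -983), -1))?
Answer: Rational(114665759, 67) ≈ 1.7114e+6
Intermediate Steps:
Function('k')(x) = Rational(753, 67) (Function('k')(x) = Mul(-1506, Pow(-134, -1)) = Mul(-1506, Rational(-1, 134)) = Rational(753, 67))
Add(Function('k')(Mul(-108, -3)), Mul(-1, -1711418)) = Add(Rational(753, 67), Mul(-1, -1711418)) = Add(Rational(753, 67), 1711418) = Rational(114665759, 67)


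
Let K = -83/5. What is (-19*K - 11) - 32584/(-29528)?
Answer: 5638067/18455 ≈ 305.50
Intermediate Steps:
K = -83/5 (K = -83*⅕ = -83/5 ≈ -16.600)
(-19*K - 11) - 32584/(-29528) = (-19*(-83/5) - 11) - 32584/(-29528) = (1577/5 - 11) - 32584*(-1/29528) = 1522/5 + 4073/3691 = 5638067/18455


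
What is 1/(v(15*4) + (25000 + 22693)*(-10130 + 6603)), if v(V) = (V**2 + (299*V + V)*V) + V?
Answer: -1/167129551 ≈ -5.9834e-9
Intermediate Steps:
v(V) = V + 301*V**2 (v(V) = (V**2 + (300*V)*V) + V = (V**2 + 300*V**2) + V = 301*V**2 + V = V + 301*V**2)
1/(v(15*4) + (25000 + 22693)*(-10130 + 6603)) = 1/((15*4)*(1 + 301*(15*4)) + (25000 + 22693)*(-10130 + 6603)) = 1/(60*(1 + 301*60) + 47693*(-3527)) = 1/(60*(1 + 18060) - 168213211) = 1/(60*18061 - 168213211) = 1/(1083660 - 168213211) = 1/(-167129551) = -1/167129551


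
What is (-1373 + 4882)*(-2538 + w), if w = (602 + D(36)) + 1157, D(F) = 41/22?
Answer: -5453943/2 ≈ -2.7270e+6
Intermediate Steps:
D(F) = 41/22 (D(F) = 41*(1/22) = 41/22)
w = 38739/22 (w = (602 + 41/22) + 1157 = 13285/22 + 1157 = 38739/22 ≈ 1760.9)
(-1373 + 4882)*(-2538 + w) = (-1373 + 4882)*(-2538 + 38739/22) = 3509*(-17097/22) = -5453943/2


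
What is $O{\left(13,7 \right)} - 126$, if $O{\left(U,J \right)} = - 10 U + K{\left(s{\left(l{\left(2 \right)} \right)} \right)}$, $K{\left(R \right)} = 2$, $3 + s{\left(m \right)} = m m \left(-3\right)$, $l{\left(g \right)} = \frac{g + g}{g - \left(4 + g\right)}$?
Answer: $-254$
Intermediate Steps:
$l{\left(g \right)} = - \frac{g}{2}$ ($l{\left(g \right)} = \frac{2 g}{-4} = 2 g \left(- \frac{1}{4}\right) = - \frac{g}{2}$)
$s{\left(m \right)} = -3 - 3 m^{2}$ ($s{\left(m \right)} = -3 + m m \left(-3\right) = -3 + m^{2} \left(-3\right) = -3 - 3 m^{2}$)
$O{\left(U,J \right)} = 2 - 10 U$ ($O{\left(U,J \right)} = - 10 U + 2 = 2 - 10 U$)
$O{\left(13,7 \right)} - 126 = \left(2 - 130\right) - 126 = -128 - 126 = -254$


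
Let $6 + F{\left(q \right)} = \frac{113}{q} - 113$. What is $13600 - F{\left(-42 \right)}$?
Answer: $\frac{576311}{42} \approx 13722.0$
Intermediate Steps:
$F{\left(q \right)} = -119 + \frac{113}{q}$ ($F{\left(q \right)} = -6 + \left(\frac{113}{q} - 113\right) = -6 - \left(113 - \frac{113}{q}\right) = -119 + \frac{113}{q}$)
$13600 - F{\left(-42 \right)} = 13600 - \left(-119 + \frac{113}{-42}\right) = 13600 - \left(-119 + 113 \left(- \frac{1}{42}\right)\right) = 13600 - \left(-119 - \frac{113}{42}\right) = 13600 - - \frac{5111}{42} = 13600 + \frac{5111}{42} = \frac{576311}{42}$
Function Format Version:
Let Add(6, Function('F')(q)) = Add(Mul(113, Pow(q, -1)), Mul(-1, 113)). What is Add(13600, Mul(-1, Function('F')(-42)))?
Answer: Rational(576311, 42) ≈ 13722.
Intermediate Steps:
Function('F')(q) = Add(-119, Mul(113, Pow(q, -1))) (Function('F')(q) = Add(-6, Add(Mul(113, Pow(q, -1)), Mul(-1, 113))) = Add(-6, Add(Mul(113, Pow(q, -1)), -113)) = Add(-6, Add(-113, Mul(113, Pow(q, -1)))) = Add(-119, Mul(113, Pow(q, -1))))
Add(13600, Mul(-1, Function('F')(-42))) = Add(13600, Mul(-1, Add(-119, Mul(113, Pow(-42, -1))))) = Add(13600, Mul(-1, Add(-119, Mul(113, Rational(-1, 42))))) = Add(13600, Mul(-1, Add(-119, Rational(-113, 42)))) = Add(13600, Mul(-1, Rational(-5111, 42))) = Add(13600, Rational(5111, 42)) = Rational(576311, 42)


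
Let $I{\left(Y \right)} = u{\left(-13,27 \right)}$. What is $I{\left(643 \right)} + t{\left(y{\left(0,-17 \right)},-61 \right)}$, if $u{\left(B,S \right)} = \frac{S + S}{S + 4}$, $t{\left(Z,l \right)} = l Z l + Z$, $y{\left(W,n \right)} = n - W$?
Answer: $- \frac{1961440}{31} \approx -63272.0$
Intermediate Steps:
$t{\left(Z,l \right)} = Z + Z l^{2}$ ($t{\left(Z,l \right)} = Z l l + Z = Z l^{2} + Z = Z + Z l^{2}$)
$u{\left(B,S \right)} = \frac{2 S}{4 + S}$
$I{\left(Y \right)} = \frac{54}{31}$ ($I{\left(Y \right)} = 2 \cdot 27 \frac{1}{4 + 27} = 2 \cdot 27 \cdot \frac{1}{31} = \frac{54}{31}$)
$I{\left(643 \right)} + t{\left(y{\left(0,-17 \right)},-61 \right)} = \frac{54}{31} + \left(-17 - 0\right) \left(1 + \left(-61\right)^{2}\right) = \frac{54}{31} + \left(-17 + 0\right) \left(1 + 3721\right) = \frac{54}{31} - 63274 = - \frac{1961440}{31}$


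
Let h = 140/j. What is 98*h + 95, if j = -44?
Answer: -2385/11 ≈ -216.82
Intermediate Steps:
h = -35/11 (h = 140/(-44) = 140*(-1/44) = -35/11 ≈ -3.1818)
98*h + 95 = 98*(-35/11) + 95 = -3430/11 + 95 = -2385/11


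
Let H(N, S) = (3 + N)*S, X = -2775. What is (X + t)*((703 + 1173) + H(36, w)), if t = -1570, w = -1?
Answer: -7981765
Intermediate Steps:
H(N, S) = S*(3 + N)
(X + t)*((703 + 1173) + H(36, w)) = (-2775 - 1570)*((703 + 1173) - (3 + 36)) = -4345*(1876 - 1*39) = -4345*(1876 - 39) = -4345*1837 = -7981765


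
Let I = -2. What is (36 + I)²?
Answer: 1156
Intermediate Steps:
(36 + I)² = (36 - 2)² = 34² = 1156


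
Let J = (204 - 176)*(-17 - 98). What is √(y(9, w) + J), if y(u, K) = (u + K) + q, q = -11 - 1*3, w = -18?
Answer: I*√3243 ≈ 56.947*I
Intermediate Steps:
q = -14 (q = -11 - 3 = -14)
y(u, K) = -14 + K + u (y(u, K) = (u + K) - 14 = (K + u) - 14 = -14 + K + u)
J = -3220 (J = 28*(-115) = -3220)
√(y(9, w) + J) = √((-14 - 18 + 9) - 3220) = √(-23 - 3220) = √(-3243) = I*√3243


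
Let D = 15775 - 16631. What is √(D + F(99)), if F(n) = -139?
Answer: I*√995 ≈ 31.544*I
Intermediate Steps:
D = -856
√(D + F(99)) = √(-856 - 139) = √(-995) = I*√995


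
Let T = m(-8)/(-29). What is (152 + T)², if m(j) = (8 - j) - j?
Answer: 19219456/841 ≈ 22853.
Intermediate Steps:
m(j) = 8 - 2*j
T = -24/29 (T = (8 - 2*(-8))/(-29) = (8 + 16)*(-1/29) = 24*(-1/29) = -24/29 ≈ -0.82759)
(152 + T)² = (152 - 24/29)² = (4384/29)² = 19219456/841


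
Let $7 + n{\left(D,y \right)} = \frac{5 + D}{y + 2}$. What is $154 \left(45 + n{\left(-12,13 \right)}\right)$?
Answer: $\frac{86702}{15} \approx 5780.1$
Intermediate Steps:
$n{\left(D,y \right)} = -7 + \frac{5 + D}{2 + y}$ ($n{\left(D,y \right)} = -7 + \frac{5 + D}{y + 2} = -7 + \frac{5 + D}{2 + y}$)
$154 \left(45 + n{\left(-12,13 \right)}\right) = 154 \left(45 + \frac{-9 - 12 - 91}{2 + 13}\right) = 154 \left(45 + \frac{-9 - 12 - 91}{15}\right) = 154 \left(45 + \frac{1}{15} \left(-112\right)\right) = 154 \left(45 - \frac{112}{15}\right) = 154 \cdot \frac{563}{15} = \frac{86702}{15}$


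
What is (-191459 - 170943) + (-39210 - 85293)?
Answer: -486905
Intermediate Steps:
(-191459 - 170943) + (-39210 - 85293) = -362402 - 124503 = -486905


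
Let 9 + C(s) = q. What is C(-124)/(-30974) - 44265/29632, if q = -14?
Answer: -685191287/458910784 ≈ -1.4931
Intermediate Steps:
C(s) = -23 (C(s) = -9 - 14 = -23)
C(-124)/(-30974) - 44265/29632 = -23/(-30974) - 44265/29632 = -23*(-1/30974) - 44265*1/29632 = 23/30974 - 44265/29632 = -685191287/458910784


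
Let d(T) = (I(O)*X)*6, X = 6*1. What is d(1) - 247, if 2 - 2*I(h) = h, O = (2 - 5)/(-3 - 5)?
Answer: -871/4 ≈ -217.75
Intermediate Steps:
O = 3/8 (O = -3/(-8) = -3*(-1/8) = 3/8 ≈ 0.37500)
I(h) = 1 - h/2
X = 6
d(T) = 117/4 (d(T) = ((1 - 1/2*3/8)*6)*6 = ((1 - 3/16)*6)*6 = ((13/16)*6)*6 = (39/8)*6 = 117/4)
d(1) - 247 = 117/4 - 247 = -871/4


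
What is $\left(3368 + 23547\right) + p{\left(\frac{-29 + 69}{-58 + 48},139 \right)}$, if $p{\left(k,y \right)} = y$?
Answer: $27054$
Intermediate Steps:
$\left(3368 + 23547\right) + p{\left(\frac{-29 + 69}{-58 + 48},139 \right)} = \left(3368 + 23547\right) + 139 = 26915 + 139 = 27054$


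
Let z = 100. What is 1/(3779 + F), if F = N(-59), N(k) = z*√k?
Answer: 3779/14870841 - 100*I*√59/14870841 ≈ 0.00025412 - 5.1652e-5*I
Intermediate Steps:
N(k) = 100*√k
F = 100*I*√59 (F = 100*√(-59) = 100*(I*√59) = 100*I*√59 ≈ 768.11*I)
1/(3779 + F) = 1/(3779 + 100*I*√59)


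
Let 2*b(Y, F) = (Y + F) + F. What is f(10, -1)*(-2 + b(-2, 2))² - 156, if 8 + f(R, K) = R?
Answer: -154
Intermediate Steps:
f(R, K) = -8 + R
b(Y, F) = F + Y/2 (b(Y, F) = ((Y + F) + F)/2 = ((F + Y) + F)/2 = (Y + 2*F)/2 = F + Y/2)
f(10, -1)*(-2 + b(-2, 2))² - 156 = (-8 + 10)*(-2 + (2 + (½)*(-2)))² - 156 = 2*(-2 + (2 - 1))² - 156 = 2*(-2 + 1)² - 156 = 2*(-1)² - 156 = 2*1 - 156 = 2 - 156 = -154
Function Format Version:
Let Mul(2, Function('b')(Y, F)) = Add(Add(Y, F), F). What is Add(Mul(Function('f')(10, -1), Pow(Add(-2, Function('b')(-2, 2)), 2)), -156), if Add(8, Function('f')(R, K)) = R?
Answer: -154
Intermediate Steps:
Function('f')(R, K) = Add(-8, R)
Function('b')(Y, F) = Add(F, Mul(Rational(1, 2), Y)) (Function('b')(Y, F) = Mul(Rational(1, 2), Add(Add(Y, F), F)) = Mul(Rational(1, 2), Add(Add(F, Y), F)) = Mul(Rational(1, 2), Add(Y, Mul(2, F))) = Add(F, Mul(Rational(1, 2), Y)))
Add(Mul(Function('f')(10, -1), Pow(Add(-2, Function('b')(-2, 2)), 2)), -156) = Add(Mul(Add(-8, 10), Pow(Add(-2, Add(2, Mul(Rational(1, 2), -2))), 2)), -156) = Add(Mul(2, Pow(Add(-2, Add(2, -1)), 2)), -156) = Add(Mul(2, Pow(Add(-2, 1), 2)), -156) = Add(Mul(2, Pow(-1, 2)), -156) = Add(Mul(2, 1), -156) = Add(2, -156) = -154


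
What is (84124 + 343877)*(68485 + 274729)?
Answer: 146895935214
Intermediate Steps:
(84124 + 343877)*(68485 + 274729) = 428001*343214 = 146895935214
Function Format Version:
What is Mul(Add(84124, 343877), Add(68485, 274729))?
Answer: 146895935214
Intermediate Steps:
Mul(Add(84124, 343877), Add(68485, 274729)) = Mul(428001, 343214) = 146895935214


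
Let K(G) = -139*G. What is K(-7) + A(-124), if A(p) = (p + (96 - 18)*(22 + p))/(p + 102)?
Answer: 14743/11 ≈ 1340.3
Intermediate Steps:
A(p) = (1716 + 79*p)/(102 + p) (A(p) = (p + 78*(22 + p))/(102 + p) = (p + (1716 + 78*p))/(102 + p) = (1716 + 79*p)/(102 + p))
K(-7) + A(-124) = -139*(-7) + (1716 + 79*(-124))/(102 - 124) = 973 + (1716 - 9796)/(-22) = 973 - 1/22*(-8080) = 973 + 4040/11 = 14743/11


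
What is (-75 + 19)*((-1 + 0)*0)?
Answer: 0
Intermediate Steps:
(-75 + 19)*((-1 + 0)*0) = -(-56)*0 = -56*0 = 0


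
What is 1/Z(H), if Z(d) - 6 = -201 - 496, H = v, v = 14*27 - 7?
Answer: -1/691 ≈ -0.0014472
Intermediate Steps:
v = 371 (v = 378 - 7 = 371)
H = 371
Z(d) = -691 (Z(d) = 6 + (-201 - 496) = 6 - 697 = -691)
1/Z(H) = 1/(-691) = -1/691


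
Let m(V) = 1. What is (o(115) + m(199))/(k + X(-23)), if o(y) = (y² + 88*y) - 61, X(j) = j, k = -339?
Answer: -23285/362 ≈ -64.323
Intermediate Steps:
o(y) = -61 + y² + 88*y
(o(115) + m(199))/(k + X(-23)) = ((-61 + 115² + 88*115) + 1)/(-339 - 23) = ((-61 + 13225 + 10120) + 1)/(-362) = (23284 + 1)*(-1/362) = 23285*(-1/362) = -23285/362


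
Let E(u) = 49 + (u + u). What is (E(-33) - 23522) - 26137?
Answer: -49676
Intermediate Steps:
E(u) = 49 + 2*u
(E(-33) - 23522) - 26137 = ((49 + 2*(-33)) - 23522) - 26137 = ((49 - 66) - 23522) - 26137 = (-17 - 23522) - 26137 = -23539 - 26137 = -49676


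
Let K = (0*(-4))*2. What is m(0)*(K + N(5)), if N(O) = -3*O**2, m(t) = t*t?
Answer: 0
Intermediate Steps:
m(t) = t**2
K = 0 (K = 0*2 = 0)
m(0)*(K + N(5)) = 0**2*(0 - 3*5**2) = 0*(0 - 3*25) = 0*(0 - 75) = 0*(-75) = 0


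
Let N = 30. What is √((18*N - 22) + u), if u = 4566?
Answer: 2*√1271 ≈ 71.302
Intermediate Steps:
√((18*N - 22) + u) = √((18*30 - 22) + 4566) = √((540 - 22) + 4566) = √(518 + 4566) = √5084 = 2*√1271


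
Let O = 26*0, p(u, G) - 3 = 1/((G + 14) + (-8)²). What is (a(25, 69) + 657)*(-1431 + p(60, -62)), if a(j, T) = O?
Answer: -15010479/16 ≈ -9.3816e+5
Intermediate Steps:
p(u, G) = 3 + 1/(78 + G) (p(u, G) = 3 + 1/((G + 14) + (-8)²) = 3 + 1/((14 + G) + 64) = 3 + 1/(78 + G))
O = 0
a(j, T) = 0
(a(25, 69) + 657)*(-1431 + p(60, -62)) = (0 + 657)*(-1431 + (235 + 3*(-62))/(78 - 62)) = 657*(-1431 + (235 - 186)/16) = 657*(-1431 + (1/16)*49) = 657*(-1431 + 49/16) = 657*(-22847/16) = -15010479/16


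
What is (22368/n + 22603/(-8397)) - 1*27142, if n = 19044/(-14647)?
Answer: -196995394225/4442013 ≈ -44348.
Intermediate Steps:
n = -19044/14647 (n = 19044*(-1/14647) = -19044/14647 ≈ -1.3002)
(22368/n + 22603/(-8397)) - 1*27142 = (22368/(-19044/14647) + 22603/(-8397)) - 1*27142 = (22368*(-14647/19044) + 22603*(-1/8397)) - 27142 = (-27302008/1587 - 22603/8397) - 27142 = -76430277379/4442013 - 27142 = -196995394225/4442013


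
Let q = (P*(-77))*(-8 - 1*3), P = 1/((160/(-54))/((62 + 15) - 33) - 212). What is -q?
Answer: 251559/62984 ≈ 3.9940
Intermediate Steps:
P = -297/62984 (P = 1/((160*(-1/54))/(77 - 33) - 212) = 1/(-80/27/44 - 212) = 1/(-80/27*1/44 - 212) = 1/(-20/297 - 212) = 1/(-62984/297) = -297/62984 ≈ -0.0047155)
q = -251559/62984 (q = (-297/62984*(-77))*(-8 - 1*3) = 22869*(-8 - 3)/62984 = (22869/62984)*(-11) = -251559/62984 ≈ -3.9940)
-q = -1*(-251559/62984) = 251559/62984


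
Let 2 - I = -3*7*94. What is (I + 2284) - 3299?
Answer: 961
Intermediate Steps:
I = 1976 (I = 2 - (-3*7)*94 = 2 - (-21)*94 = 2 - 1*(-1974) = 2 + 1974 = 1976)
(I + 2284) - 3299 = (1976 + 2284) - 3299 = 4260 - 3299 = 961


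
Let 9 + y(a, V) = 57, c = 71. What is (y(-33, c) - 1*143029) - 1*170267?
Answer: -313248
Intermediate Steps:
y(a, V) = 48 (y(a, V) = -9 + 57 = 48)
(y(-33, c) - 1*143029) - 1*170267 = (48 - 1*143029) - 1*170267 = (48 - 143029) - 170267 = -142981 - 170267 = -313248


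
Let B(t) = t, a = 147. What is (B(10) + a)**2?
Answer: 24649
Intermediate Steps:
(B(10) + a)**2 = (10 + 147)**2 = 157**2 = 24649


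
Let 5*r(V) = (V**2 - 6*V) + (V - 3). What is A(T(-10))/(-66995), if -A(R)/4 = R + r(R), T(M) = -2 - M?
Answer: 244/334975 ≈ 0.00072841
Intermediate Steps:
r(V) = -3/5 - V + V**2/5 (r(V) = ((V**2 - 6*V) + (V - 3))/5 = ((V**2 - 6*V) + (-3 + V))/5 = (-3 + V**2 - 5*V)/5 = -3/5 - V + V**2/5)
A(R) = 12/5 - 4*R**2/5 (A(R) = -4*(R + (-3/5 - R + R**2/5)) = -4*(-3/5 + R**2/5) = 12/5 - 4*R**2/5)
A(T(-10))/(-66995) = (12/5 - 4*(-2 - 1*(-10))**2/5)/(-66995) = (12/5 - 4*(-2 + 10)**2/5)*(-1/66995) = (12/5 - 4/5*8**2)*(-1/66995) = (12/5 - 4/5*64)*(-1/66995) = (12/5 - 256/5)*(-1/66995) = -244/5*(-1/66995) = 244/334975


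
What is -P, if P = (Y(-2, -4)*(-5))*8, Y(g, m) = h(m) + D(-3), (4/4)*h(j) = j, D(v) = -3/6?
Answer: -180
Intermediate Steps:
D(v) = -1/2 (D(v) = -3*1/6 = -1/2)
h(j) = j
Y(g, m) = -1/2 + m (Y(g, m) = m - 1/2 = -1/2 + m)
P = 180 (P = ((-1/2 - 4)*(-5))*8 = -9/2*(-5)*8 = (45/2)*8 = 180)
-P = -1*180 = -180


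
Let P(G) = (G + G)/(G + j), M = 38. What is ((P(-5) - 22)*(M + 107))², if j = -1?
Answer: 78234025/9 ≈ 8.6927e+6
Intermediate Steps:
P(G) = 2*G/(-1 + G) (P(G) = (G + G)/(G - 1) = (2*G)/(-1 + G) = 2*G/(-1 + G))
((P(-5) - 22)*(M + 107))² = ((2*(-5)/(-1 - 5) - 22)*(38 + 107))² = ((2*(-5)/(-6) - 22)*145)² = ((2*(-5)*(-⅙) - 22)*145)² = ((5/3 - 22)*145)² = (-61/3*145)² = (-8845/3)² = 78234025/9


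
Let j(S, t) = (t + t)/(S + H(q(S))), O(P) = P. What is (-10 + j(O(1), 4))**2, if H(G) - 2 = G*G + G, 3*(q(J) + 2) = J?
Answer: 88804/1369 ≈ 64.868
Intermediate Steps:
q(J) = -2 + J/3
H(G) = 2 + G + G**2 (H(G) = 2 + (G*G + G) = 2 + (G**2 + G) = 2 + (G + G**2) = 2 + G + G**2)
j(S, t) = 2*t/((-2 + S/3)**2 + 4*S/3) (j(S, t) = (t + t)/(S + (2 + (-2 + S/3) + (-2 + S/3)**2)) = (2*t)/(S + ((-2 + S/3)**2 + S/3)) = (2*t)/((-2 + S/3)**2 + 4*S/3) = 2*t/((-2 + S/3)**2 + 4*S/3))
(-10 + j(O(1), 4))**2 = (-10 + 18*4/(36 + 1**2))**2 = (-10 + 18*4/(36 + 1))**2 = (-10 + 18*4/37)**2 = (-10 + 18*4*(1/37))**2 = (-10 + 72/37)**2 = (-298/37)**2 = 88804/1369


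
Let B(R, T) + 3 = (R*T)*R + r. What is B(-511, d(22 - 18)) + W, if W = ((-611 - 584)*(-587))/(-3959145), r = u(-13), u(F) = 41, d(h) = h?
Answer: 827082670445/791829 ≈ 1.0445e+6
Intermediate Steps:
r = 41
B(R, T) = 38 + T*R**2 (B(R, T) = -3 + ((R*T)*R + 41) = -3 + (T*R**2 + 41) = -3 + (41 + T*R**2) = 38 + T*R**2)
W = -140293/791829 (W = -1195*(-587)*(-1/3959145) = 701465*(-1/3959145) = -140293/791829 ≈ -0.17718)
B(-511, d(22 - 18)) + W = (38 + (22 - 18)*(-511)**2) - 140293/791829 = (38 + 4*261121) - 140293/791829 = (38 + 1044484) - 140293/791829 = 1044522 - 140293/791829 = 827082670445/791829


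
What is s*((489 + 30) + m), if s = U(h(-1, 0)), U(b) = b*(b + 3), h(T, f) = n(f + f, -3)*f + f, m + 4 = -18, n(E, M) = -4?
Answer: 0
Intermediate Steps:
m = -22 (m = -4 - 18 = -22)
h(T, f) = -3*f (h(T, f) = -4*f + f = -3*f)
U(b) = b*(3 + b)
s = 0 (s = (-3*0)*(3 - 3*0) = 0*(3 + 0) = 0*3 = 0)
s*((489 + 30) + m) = 0*((489 + 30) - 22) = 0*(519 - 22) = 0*497 = 0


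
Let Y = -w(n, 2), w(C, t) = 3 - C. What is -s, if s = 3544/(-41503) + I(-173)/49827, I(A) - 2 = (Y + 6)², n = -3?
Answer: 176503882/2067969981 ≈ 0.085351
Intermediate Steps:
Y = -6 (Y = -(3 - 1*(-3)) = -(3 + 3) = -1*6 = -6)
I(A) = 2 (I(A) = 2 + (-6 + 6)² = 2 + 0² = 2 + 0 = 2)
s = -176503882/2067969981 (s = 3544/(-41503) + 2/49827 = 3544*(-1/41503) + 2*(1/49827) = -3544/41503 + 2/49827 = -176503882/2067969981 ≈ -0.085351)
-s = -1*(-176503882/2067969981) = 176503882/2067969981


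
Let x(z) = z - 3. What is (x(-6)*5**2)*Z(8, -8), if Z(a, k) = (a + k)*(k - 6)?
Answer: 0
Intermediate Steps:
x(z) = -3 + z
Z(a, k) = (-6 + k)*(a + k) (Z(a, k) = (a + k)*(-6 + k) = (-6 + k)*(a + k))
(x(-6)*5**2)*Z(8, -8) = ((-3 - 6)*5**2)*((-8)**2 - 6*8 - 6*(-8) + 8*(-8)) = (-9*25)*(64 - 48 + 48 - 64) = -225*0 = 0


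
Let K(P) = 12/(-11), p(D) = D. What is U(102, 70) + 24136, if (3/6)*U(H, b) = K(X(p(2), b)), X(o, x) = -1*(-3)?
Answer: 265472/11 ≈ 24134.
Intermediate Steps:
X(o, x) = 3
K(P) = -12/11 (K(P) = 12*(-1/11) = -12/11)
U(H, b) = -24/11 (U(H, b) = 2*(-12/11) = -24/11)
U(102, 70) + 24136 = -24/11 + 24136 = 265472/11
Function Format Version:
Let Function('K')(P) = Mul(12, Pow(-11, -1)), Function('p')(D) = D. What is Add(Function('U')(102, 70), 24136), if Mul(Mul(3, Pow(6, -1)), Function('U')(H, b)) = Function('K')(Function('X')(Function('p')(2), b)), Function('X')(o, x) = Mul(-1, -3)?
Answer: Rational(265472, 11) ≈ 24134.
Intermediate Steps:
Function('X')(o, x) = 3
Function('K')(P) = Rational(-12, 11) (Function('K')(P) = Mul(12, Rational(-1, 11)) = Rational(-12, 11))
Function('U')(H, b) = Rational(-24, 11) (Function('U')(H, b) = Mul(2, Rational(-12, 11)) = Rational(-24, 11))
Add(Function('U')(102, 70), 24136) = Add(Rational(-24, 11), 24136) = Rational(265472, 11)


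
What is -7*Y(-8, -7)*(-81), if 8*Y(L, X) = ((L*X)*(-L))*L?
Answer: -254016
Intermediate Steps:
Y(L, X) = -X*L³/8 (Y(L, X) = (((L*X)*(-L))*L)/8 = ((-X*L²)*L)/8 = (-X*L³)/8 = -X*L³/8)
-7*Y(-8, -7)*(-81) = -(-7)*(-7)*(-8)³/8*(-81) = -(-7)*(-7)*(-512)/8*(-81) = -7*(-448)*(-81) = 3136*(-81) = -254016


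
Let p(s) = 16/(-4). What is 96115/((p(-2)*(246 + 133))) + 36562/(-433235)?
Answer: -41695810017/656784260 ≈ -63.485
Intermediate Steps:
p(s) = -4 (p(s) = 16*(-¼) = -4)
96115/((p(-2)*(246 + 133))) + 36562/(-433235) = 96115/((-4*(246 + 133))) + 36562/(-433235) = 96115/((-4*379)) + 36562*(-1/433235) = 96115/(-1516) - 36562/433235 = 96115*(-1/1516) - 36562/433235 = -96115/1516 - 36562/433235 = -41695810017/656784260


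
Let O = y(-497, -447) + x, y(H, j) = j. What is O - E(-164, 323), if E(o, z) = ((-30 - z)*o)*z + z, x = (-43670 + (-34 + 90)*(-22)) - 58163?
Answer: -18802951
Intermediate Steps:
x = -103065 (x = (-43670 + 56*(-22)) - 58163 = (-43670 - 1232) - 58163 = -44902 - 58163 = -103065)
E(o, z) = z + o*z*(-30 - z) (E(o, z) = (o*(-30 - z))*z + z = o*z*(-30 - z) + z = z + o*z*(-30 - z))
O = -103512 (O = -447 - 103065 = -103512)
O - E(-164, 323) = -103512 - 323*(1 - 30*(-164) - 1*(-164)*323) = -103512 - 323*(1 + 4920 + 52972) = -103512 - 323*57893 = -103512 - 1*18699439 = -103512 - 18699439 = -18802951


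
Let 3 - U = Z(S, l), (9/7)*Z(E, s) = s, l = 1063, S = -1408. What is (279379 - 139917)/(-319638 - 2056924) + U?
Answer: -8810542913/10694529 ≈ -823.84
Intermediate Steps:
Z(E, s) = 7*s/9
U = -7414/9 (U = 3 - 7*1063/9 = 3 - 1*7441/9 = 3 - 7441/9 = -7414/9 ≈ -823.78)
(279379 - 139917)/(-319638 - 2056924) + U = (279379 - 139917)/(-319638 - 2056924) - 7414/9 = 139462/(-2376562) - 7414/9 = 139462*(-1/2376562) - 7414/9 = -69731/1188281 - 7414/9 = -8810542913/10694529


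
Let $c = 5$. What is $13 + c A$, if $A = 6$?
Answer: $43$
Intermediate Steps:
$13 + c A = 13 + 5 \cdot 6 = 13 + 30 = 43$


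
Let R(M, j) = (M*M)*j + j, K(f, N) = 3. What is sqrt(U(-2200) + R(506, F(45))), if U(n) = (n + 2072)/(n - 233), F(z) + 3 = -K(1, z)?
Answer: 13*I*sqrt(53808573486)/2433 ≈ 1239.4*I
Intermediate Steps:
F(z) = -6 (F(z) = -3 - 1*3 = -3 - 3 = -6)
R(M, j) = j + j*M**2 (R(M, j) = M**2*j + j = j*M**2 + j = j + j*M**2)
U(n) = (2072 + n)/(-233 + n)
sqrt(U(-2200) + R(506, F(45))) = sqrt((2072 - 2200)/(-233 - 2200) - 6*(1 + 506**2)) = sqrt(-128/(-2433) - 6*(1 + 256036)) = sqrt(-1/2433*(-128) - 6*256037) = sqrt(128/2433 - 1536222) = sqrt(-3737627998/2433) = 13*I*sqrt(53808573486)/2433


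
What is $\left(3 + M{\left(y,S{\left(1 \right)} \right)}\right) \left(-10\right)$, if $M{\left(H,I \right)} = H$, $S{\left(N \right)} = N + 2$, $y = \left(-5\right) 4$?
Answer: $170$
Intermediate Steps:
$y = -20$
$S{\left(N \right)} = 2 + N$
$\left(3 + M{\left(y,S{\left(1 \right)} \right)}\right) \left(-10\right) = \left(3 - 20\right) \left(-10\right) = \left(-17\right) \left(-10\right) = 170$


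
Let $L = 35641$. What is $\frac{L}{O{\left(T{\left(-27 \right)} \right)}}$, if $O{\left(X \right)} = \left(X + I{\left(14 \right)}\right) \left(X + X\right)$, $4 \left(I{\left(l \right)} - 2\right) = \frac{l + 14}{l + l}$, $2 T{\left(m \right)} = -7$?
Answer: $\frac{142564}{35} \approx 4073.3$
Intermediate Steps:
$T{\left(m \right)} = - \frac{7}{2}$ ($T{\left(m \right)} = \frac{1}{2} \left(-7\right) = - \frac{7}{2}$)
$I{\left(l \right)} = 2 + \frac{14 + l}{8 l}$ ($I{\left(l \right)} = 2 + \frac{\left(l + 14\right) \frac{1}{l + l}}{4} = 2 + \frac{\left(14 + l\right) \frac{1}{2 l}}{4} = 2 + \frac{\frac{1}{2} \frac{1}{l} \left(14 + l\right)}{4} = 2 + \frac{14 + l}{8 l}$)
$O{\left(X \right)} = 2 X \left(\frac{9}{4} + X\right)$ ($O{\left(X \right)} = \left(X + \frac{14 + 17 \cdot 14}{8 \cdot 14}\right) \left(X + X\right) = \left(X + \frac{1}{8} \cdot \frac{1}{14} \left(14 + 238\right)\right) 2 X = \left(X + \frac{1}{8} \cdot \frac{1}{14} \cdot 252\right) 2 X = \left(X + \frac{9}{4}\right) 2 X = \left(\frac{9}{4} + X\right) 2 X = 2 X \left(\frac{9}{4} + X\right)$)
$\frac{L}{O{\left(T{\left(-27 \right)} \right)}} = \frac{35641}{\frac{1}{2} \left(- \frac{7}{2}\right) \left(9 + 4 \left(- \frac{7}{2}\right)\right)} = \frac{35641}{\frac{1}{2} \left(- \frac{7}{2}\right) \left(9 - 14\right)} = \frac{35641}{\frac{1}{2} \left(- \frac{7}{2}\right) \left(-5\right)} = \frac{35641}{\frac{35}{4}} = 35641 \cdot \frac{4}{35} = \frac{142564}{35}$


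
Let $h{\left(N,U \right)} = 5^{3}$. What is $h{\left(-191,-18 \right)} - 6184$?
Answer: $-6059$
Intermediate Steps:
$h{\left(N,U \right)} = 125$
$h{\left(-191,-18 \right)} - 6184 = 125 - 6184 = -6059$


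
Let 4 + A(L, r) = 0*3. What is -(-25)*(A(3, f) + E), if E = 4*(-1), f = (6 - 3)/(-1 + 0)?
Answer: -200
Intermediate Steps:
f = -3 (f = 3/(-1) = 3*(-1) = -3)
E = -4
A(L, r) = -4 (A(L, r) = -4 + 0*3 = -4 + 0 = -4)
-(-25)*(A(3, f) + E) = -(-25)*(-4 - 4) = -(-25)*(-8) = -5*40 = -200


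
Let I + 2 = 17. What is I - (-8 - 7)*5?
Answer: 90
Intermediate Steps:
I = 15 (I = -2 + 17 = 15)
I - (-8 - 7)*5 = 15 - (-8 - 7)*5 = 15 - (-15)*5 = 15 - 1*(-75) = 15 + 75 = 90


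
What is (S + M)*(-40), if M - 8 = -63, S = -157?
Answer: 8480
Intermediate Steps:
M = -55 (M = 8 - 63 = -55)
(S + M)*(-40) = (-157 - 55)*(-40) = -212*(-40) = 8480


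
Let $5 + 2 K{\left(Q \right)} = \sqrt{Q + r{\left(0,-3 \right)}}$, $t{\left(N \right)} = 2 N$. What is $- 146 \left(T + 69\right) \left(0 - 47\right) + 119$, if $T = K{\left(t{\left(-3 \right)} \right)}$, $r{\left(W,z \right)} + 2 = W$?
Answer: $456442 + 6862 i \sqrt{2} \approx 4.5644 \cdot 10^{5} + 9704.3 i$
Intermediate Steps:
$r{\left(W,z \right)} = -2 + W$
$K{\left(Q \right)} = - \frac{5}{2} + \frac{\sqrt{-2 + Q}}{2}$ ($K{\left(Q \right)} = - \frac{5}{2} + \frac{\sqrt{Q + \left(-2 + 0\right)}}{2} = - \frac{5}{2} + \frac{\sqrt{Q - 2}}{2} = - \frac{5}{2} + \frac{\sqrt{-2 + Q}}{2}$)
$T = - \frac{5}{2} + i \sqrt{2}$ ($T = - \frac{5}{2} + \frac{\sqrt{-2 + 2 \left(-3\right)}}{2} = - \frac{5}{2} + \frac{\sqrt{-2 - 6}}{2} = - \frac{5}{2} + \frac{\sqrt{-8}}{2} = - \frac{5}{2} + \frac{2 i \sqrt{2}}{2} = - \frac{5}{2} + i \sqrt{2} \approx -2.5 + 1.4142 i$)
$- 146 \left(T + 69\right) \left(0 - 47\right) + 119 = - 146 \left(\left(- \frac{5}{2} + i \sqrt{2}\right) + 69\right) \left(0 - 47\right) + 119 = - 146 \left(\frac{133}{2} + i \sqrt{2}\right) \left(-47\right) + 119 = - 146 \left(- \frac{6251}{2} - 47 i \sqrt{2}\right) + 119 = \left(456323 + 6862 i \sqrt{2}\right) + 119 = 456442 + 6862 i \sqrt{2}$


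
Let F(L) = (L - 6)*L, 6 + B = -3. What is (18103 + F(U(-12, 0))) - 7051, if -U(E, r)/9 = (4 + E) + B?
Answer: 33543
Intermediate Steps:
B = -9 (B = -6 - 3 = -9)
U(E, r) = 45 - 9*E (U(E, r) = -9*((4 + E) - 9) = -9*(-5 + E) = 45 - 9*E)
F(L) = L*(-6 + L) (F(L) = (-6 + L)*L = L*(-6 + L))
(18103 + F(U(-12, 0))) - 7051 = (18103 + (45 - 9*(-12))*(-6 + (45 - 9*(-12)))) - 7051 = (18103 + (45 + 108)*(-6 + (45 + 108))) - 7051 = (18103 + 153*(-6 + 153)) - 7051 = (18103 + 153*147) - 7051 = (18103 + 22491) - 7051 = 40594 - 7051 = 33543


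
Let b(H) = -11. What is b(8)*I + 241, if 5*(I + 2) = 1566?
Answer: -15911/5 ≈ -3182.2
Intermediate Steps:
I = 1556/5 (I = -2 + (⅕)*1566 = -2 + 1566/5 = 1556/5 ≈ 311.20)
b(8)*I + 241 = -11*1556/5 + 241 = -17116/5 + 241 = -15911/5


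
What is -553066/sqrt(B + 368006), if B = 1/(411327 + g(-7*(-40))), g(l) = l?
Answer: -553066*sqrt(62347695183578301)/151473845643 ≈ -911.70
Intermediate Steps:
B = 1/411607 (B = 1/(411327 - 7*(-40)) = 1/(411327 + 280) = 1/411607 ≈ 2.4295e-6)
-553066/sqrt(B + 368006) = -553066/sqrt(1/411607 + 368006) = -553066*sqrt(62347695183578301)/151473845643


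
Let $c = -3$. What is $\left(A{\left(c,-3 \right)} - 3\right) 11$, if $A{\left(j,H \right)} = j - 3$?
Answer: $-99$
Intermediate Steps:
$A{\left(j,H \right)} = -3 + j$ ($A{\left(j,H \right)} = j - 3 = -3 + j$)
$\left(A{\left(c,-3 \right)} - 3\right) 11 = \left(\left(-3 - 3\right) - 3\right) 11 = \left(-6 - 3\right) 11 = \left(-9\right) 11 = -99$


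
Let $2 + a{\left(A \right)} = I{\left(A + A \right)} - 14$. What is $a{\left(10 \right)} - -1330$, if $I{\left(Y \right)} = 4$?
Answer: $1318$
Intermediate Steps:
$a{\left(A \right)} = -12$ ($a{\left(A \right)} = -2 + \left(4 - 14\right) = -2 - 10 = -12$)
$a{\left(10 \right)} - -1330 = -12 - -1330 = -12 + 1330 = 1318$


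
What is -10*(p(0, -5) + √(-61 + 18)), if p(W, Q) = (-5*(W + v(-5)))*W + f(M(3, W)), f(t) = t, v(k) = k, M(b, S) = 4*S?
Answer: -10*I*√43 ≈ -65.574*I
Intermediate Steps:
p(W, Q) = 4*W + W*(25 - 5*W) (p(W, Q) = (-5*(W - 5))*W + 4*W = (-5*(-5 + W))*W + 4*W = (25 - 5*W)*W + 4*W = W*(25 - 5*W) + 4*W = 4*W + W*(25 - 5*W))
-10*(p(0, -5) + √(-61 + 18)) = -10*(0*(29 - 5*0) + √(-61 + 18)) = -10*(0*(29 + 0) + √(-43)) = -10*(0*29 + I*√43) = -10*(0 + I*√43) = -10*I*√43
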